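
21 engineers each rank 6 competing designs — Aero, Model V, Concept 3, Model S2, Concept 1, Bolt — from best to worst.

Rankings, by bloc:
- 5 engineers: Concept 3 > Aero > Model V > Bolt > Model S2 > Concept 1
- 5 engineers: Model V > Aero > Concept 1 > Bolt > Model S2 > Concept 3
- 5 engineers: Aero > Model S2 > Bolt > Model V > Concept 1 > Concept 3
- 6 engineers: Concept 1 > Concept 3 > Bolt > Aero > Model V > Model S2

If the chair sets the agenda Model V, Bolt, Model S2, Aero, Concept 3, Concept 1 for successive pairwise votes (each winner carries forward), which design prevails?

Concept 1

Round 1: Model V vs Bolt — 10–11, Bolt advances.
Round 2: Bolt vs Model S2 — 16–5, Bolt advances.
Round 3: Bolt vs Aero — 6–15, Aero advances.
Round 4: Aero vs Concept 3 — 10–11, Concept 3 advances.
Round 5: Concept 3 vs Concept 1 — 5–16, Concept 1 advances.
The agenda winner is Concept 1.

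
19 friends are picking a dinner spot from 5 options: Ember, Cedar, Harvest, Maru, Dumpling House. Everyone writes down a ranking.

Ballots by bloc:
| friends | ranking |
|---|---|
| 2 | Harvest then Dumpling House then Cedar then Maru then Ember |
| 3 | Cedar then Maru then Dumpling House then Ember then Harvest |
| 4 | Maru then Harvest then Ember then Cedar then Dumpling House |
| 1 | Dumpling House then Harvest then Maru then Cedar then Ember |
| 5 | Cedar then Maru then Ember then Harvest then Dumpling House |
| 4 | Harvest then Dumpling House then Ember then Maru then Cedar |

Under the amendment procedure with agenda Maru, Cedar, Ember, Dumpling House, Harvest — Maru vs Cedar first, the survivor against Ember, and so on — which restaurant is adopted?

Harvest

Round 1: Maru vs Cedar — 9–10, Cedar advances.
Round 2: Cedar vs Ember — 11–8, Cedar advances.
Round 3: Cedar vs Dumpling House — 12–7, Cedar advances.
Round 4: Cedar vs Harvest — 8–11, Harvest advances.
Harvest survives the agenda.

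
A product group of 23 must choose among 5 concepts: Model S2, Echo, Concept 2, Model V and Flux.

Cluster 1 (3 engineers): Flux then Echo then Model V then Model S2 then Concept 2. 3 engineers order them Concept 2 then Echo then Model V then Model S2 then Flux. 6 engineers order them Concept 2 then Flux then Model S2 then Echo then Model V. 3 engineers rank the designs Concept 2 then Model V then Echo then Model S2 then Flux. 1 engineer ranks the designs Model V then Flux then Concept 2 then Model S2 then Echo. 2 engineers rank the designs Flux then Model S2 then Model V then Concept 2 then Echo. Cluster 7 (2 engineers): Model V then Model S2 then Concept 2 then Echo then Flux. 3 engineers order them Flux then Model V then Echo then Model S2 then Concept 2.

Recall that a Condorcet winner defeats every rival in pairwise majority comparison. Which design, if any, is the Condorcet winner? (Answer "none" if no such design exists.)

Pairwise majorities:
Model S2 vs Echo: Model S2 preferred on 6+1+2+2 = 11 ballots; Echo wins 12–11.
Model S2 vs Concept 2: Model S2 is ranked higher on 3+2+2+3 = 10 ballots, Concept 2 on 13. Concept 2 wins 13–10.
Model S2 vs Model V: 6+2 = 8 for Model S2, 15 for Model V — Model V by 15–8.
Model S2 vs Flux: 8 to 15, Flux.
Echo vs Concept 2: 3+3 = 6 for Echo, 17 for Concept 2 — Concept 2 by 17–6.
Echo vs Model V: Echo is ranked higher on 3+3+6 = 12 ballots, Model V on 11. Echo wins 12–11.
Echo vs Flux: Echo preferred on 3+3+2 = 8 ballots; Flux wins 15–8.
Concept 2 vs Model V: 12 to 11, Concept 2.
Concept 2 vs Flux: 3+6+3+2 = 14 for Concept 2, 9 for Flux — Concept 2 by 14–9.
Model V vs Flux: 3+3+1+2 = 9 for Model V, 14 for Flux — Flux by 14–9.
Concept 2 wins every pairwise contest, so Concept 2 is the Condorcet winner.

Concept 2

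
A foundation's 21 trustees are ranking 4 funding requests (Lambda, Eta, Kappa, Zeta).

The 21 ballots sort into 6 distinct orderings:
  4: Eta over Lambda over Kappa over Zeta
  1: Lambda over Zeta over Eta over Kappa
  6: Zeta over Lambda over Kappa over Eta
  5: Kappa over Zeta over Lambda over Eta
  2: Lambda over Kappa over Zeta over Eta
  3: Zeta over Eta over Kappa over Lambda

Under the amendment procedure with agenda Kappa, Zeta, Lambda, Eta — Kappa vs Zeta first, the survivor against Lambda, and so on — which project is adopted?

Lambda

Round 1: Kappa vs Zeta — 11–10, Kappa advances.
Round 2: Kappa vs Lambda — 8–13, Lambda advances.
Round 3: Lambda vs Eta — 14–7, Lambda advances.
The agenda winner is Lambda.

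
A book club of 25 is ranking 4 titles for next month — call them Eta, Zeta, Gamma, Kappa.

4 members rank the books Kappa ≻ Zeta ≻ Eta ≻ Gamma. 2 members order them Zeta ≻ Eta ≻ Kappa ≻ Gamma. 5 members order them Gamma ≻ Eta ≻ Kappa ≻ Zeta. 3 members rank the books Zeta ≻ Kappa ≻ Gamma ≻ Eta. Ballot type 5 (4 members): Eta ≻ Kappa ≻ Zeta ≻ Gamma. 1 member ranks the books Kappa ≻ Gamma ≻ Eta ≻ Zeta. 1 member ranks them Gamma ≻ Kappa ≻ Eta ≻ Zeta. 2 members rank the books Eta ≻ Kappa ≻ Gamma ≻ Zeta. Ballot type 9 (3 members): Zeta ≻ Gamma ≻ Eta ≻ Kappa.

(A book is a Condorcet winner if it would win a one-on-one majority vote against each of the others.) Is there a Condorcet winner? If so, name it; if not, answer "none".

none

Head-to-head results (25 members):
Eta vs Zeta: Eta, 13–12.
Eta vs Gamma: Gamma, 13–12.
Eta vs Kappa: Eta preferred on 2+5+4+2+3 = 16 ballots; Eta wins 16–9.
Zeta vs Gamma: Zeta wins 16–9.
Zeta vs Kappa: 8 to 17, Kappa.
Gamma vs Kappa: Kappa, 16–9.
Every book loses at least once (Eta loses to Gamma; Zeta loses to Eta; Gamma loses to Zeta; Kappa loses to Eta). The majority relation contains the cycle Eta > Zeta > Gamma > Eta, so there is no Condorcet winner.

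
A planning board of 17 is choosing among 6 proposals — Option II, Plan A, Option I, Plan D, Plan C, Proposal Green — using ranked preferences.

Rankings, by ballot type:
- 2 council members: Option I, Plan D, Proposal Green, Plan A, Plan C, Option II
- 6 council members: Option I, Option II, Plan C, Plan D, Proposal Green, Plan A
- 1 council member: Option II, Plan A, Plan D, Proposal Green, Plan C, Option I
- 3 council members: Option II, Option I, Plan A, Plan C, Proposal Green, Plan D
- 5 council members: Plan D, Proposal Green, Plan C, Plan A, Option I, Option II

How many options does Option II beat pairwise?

Option II against each rival (17 council members):
Option II vs Plan A: 6+1+3 = 10 for Option II, 7 for Plan A — Option II by 10–7.
Option II vs Option I: Option I wins 13–4.
Option II vs Plan D: Option II wins 10–7.
Option II vs Plan C: Option II is ranked higher on 6+1+3 = 10 ballots, Plan C on 7. Option II wins 10–7.
Option II vs Proposal Green: 10 to 7, Option II.
Option II beats Plan A, Plan D, Plan C, Proposal Green; loses to Option I — 4 pairwise wins.

4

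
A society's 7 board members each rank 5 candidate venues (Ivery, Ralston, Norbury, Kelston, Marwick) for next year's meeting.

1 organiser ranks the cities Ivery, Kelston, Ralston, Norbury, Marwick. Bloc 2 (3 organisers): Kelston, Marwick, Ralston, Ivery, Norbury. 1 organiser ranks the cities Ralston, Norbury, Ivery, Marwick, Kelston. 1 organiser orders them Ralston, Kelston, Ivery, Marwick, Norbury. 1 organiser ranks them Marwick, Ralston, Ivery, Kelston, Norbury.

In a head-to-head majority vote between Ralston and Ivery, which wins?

Ballots ranking Ralston above Ivery: 3 + 1 + 1 + 1 = 6.
Ballots ranking Ivery above Ralston: 7 − 6 = 1.
Ralston wins the head-to-head 6–1.

Ralston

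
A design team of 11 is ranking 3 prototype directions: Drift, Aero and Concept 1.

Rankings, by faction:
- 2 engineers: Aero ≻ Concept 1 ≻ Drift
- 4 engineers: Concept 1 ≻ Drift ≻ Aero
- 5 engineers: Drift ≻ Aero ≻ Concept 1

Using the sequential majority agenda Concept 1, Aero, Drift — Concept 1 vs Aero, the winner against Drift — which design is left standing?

Round 1: Concept 1 vs Aero — 4–7, Aero advances.
Round 2: Aero vs Drift — 2–9, Drift advances.
The agenda winner is Drift.

Drift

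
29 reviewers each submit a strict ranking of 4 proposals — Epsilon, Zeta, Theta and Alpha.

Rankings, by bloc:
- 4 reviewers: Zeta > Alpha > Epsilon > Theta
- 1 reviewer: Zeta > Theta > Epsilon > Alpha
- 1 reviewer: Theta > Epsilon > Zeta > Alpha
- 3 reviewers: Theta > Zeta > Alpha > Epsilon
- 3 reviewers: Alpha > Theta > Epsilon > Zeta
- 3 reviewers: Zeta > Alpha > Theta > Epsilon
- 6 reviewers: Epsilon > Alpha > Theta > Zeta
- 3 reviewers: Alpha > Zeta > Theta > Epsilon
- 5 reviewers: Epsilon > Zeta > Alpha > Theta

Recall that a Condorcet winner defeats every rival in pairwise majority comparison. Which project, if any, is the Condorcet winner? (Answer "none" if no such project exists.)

none

Pairwise majorities:
Epsilon vs Zeta: 1+3+6+5 = 15 for Epsilon, 14 for Zeta — Epsilon by 15–14.
Epsilon vs Theta: Epsilon is ranked higher on 4+6+5 = 15 ballots, Theta on 14. Epsilon wins 15–14.
Epsilon vs Alpha: Epsilon preferred on 1+1+6+5 = 13 ballots; Alpha wins 16–13.
Zeta vs Theta: Zeta is ranked higher on 4+1+3+3+5 = 16 ballots, Theta on 13. Zeta wins 16–13.
Zeta vs Alpha: 4+1+1+3+3+5 = 17 for Zeta, 12 for Alpha — Zeta by 17–12.
Theta vs Alpha: Theta is ranked higher on 1+1+3 = 5 ballots, Alpha on 24. Alpha wins 24–5.
Each project drops at least one matchup (Epsilon loses to Alpha; Zeta loses to Epsilon; Theta loses to Epsilon; Alpha loses to Zeta); the cycle Epsilon → Zeta → Alpha → Epsilon rules out a Condorcet winner.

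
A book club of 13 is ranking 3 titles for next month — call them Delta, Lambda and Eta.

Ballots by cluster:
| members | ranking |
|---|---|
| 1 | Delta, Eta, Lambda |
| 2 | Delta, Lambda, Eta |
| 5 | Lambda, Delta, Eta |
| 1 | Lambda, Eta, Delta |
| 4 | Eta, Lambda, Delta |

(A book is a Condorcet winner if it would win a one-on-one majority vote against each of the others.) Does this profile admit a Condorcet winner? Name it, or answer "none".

Lambda

Head-to-head results (13 members):
Delta vs Lambda: Lambda wins 10–3.
Delta vs Eta: Delta wins 8–5.
Lambda vs Eta: Lambda wins 8–5.
Lambda beats each of Delta, Eta — Lambda is the Condorcet winner.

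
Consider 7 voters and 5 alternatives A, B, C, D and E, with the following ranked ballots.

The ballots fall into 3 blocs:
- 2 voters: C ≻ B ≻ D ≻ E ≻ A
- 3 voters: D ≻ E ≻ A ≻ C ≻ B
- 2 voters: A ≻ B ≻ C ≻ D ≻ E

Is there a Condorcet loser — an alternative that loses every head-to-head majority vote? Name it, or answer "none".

none

Pairwise majorities:
A vs B: A wins 5–2.
A vs C: A is ranked higher on 3+2 = 5 ballots, C on 2. A wins 5–2.
A vs D: A is ranked higher on 2 ballots, D on 5. D wins 5–2.
A vs E: 2 to 5, E.
B vs C: B preferred on 2 ballots; C wins 5–2.
B vs D: B wins 4–3.
B vs E: 4 to 3, B.
C–D: C 4–3.
C vs E: 4 to 3, C.
D–E: D 7–0.
No alternative is winless: A beats B; B beats D; C beats B; D beats A; E beats A. There is no Condorcet loser.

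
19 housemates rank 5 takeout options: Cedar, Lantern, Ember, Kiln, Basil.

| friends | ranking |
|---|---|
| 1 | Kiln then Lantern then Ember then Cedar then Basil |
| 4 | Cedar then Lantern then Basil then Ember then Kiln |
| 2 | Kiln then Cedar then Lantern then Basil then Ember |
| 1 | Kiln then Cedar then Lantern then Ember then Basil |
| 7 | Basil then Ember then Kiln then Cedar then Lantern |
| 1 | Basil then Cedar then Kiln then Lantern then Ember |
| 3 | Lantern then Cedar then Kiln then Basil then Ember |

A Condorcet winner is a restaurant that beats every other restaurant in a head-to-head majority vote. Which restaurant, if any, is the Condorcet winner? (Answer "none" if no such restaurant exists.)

none

Pairwise majorities:
Cedar–Lantern: Cedar 15–4.
Cedar vs Ember: Cedar wins 11–8.
Cedar vs Kiln: Cedar preferred on 4+1+3 = 8 ballots; Kiln wins 11–8.
Cedar vs Basil: Cedar, 11–8.
Lantern vs Ember: Lantern is ranked higher on 1+4+2+1+1+3 = 12 ballots, Ember on 7. Lantern wins 12–7.
Lantern vs Kiln: Kiln, 12–7.
Lantern vs Basil: Lantern wins 11–8.
Ember–Kiln: Ember 11–8.
Ember–Basil: Basil 17–2.
Kiln–Basil: Basil 12–7.
Every restaurant loses at least once (Cedar loses to Kiln; Lantern loses to Cedar; Ember loses to Cedar; Kiln loses to Ember; Basil loses to Cedar). The majority relation contains the cycle Cedar beats Ember beats Kiln beats Cedar, so there is no Condorcet winner.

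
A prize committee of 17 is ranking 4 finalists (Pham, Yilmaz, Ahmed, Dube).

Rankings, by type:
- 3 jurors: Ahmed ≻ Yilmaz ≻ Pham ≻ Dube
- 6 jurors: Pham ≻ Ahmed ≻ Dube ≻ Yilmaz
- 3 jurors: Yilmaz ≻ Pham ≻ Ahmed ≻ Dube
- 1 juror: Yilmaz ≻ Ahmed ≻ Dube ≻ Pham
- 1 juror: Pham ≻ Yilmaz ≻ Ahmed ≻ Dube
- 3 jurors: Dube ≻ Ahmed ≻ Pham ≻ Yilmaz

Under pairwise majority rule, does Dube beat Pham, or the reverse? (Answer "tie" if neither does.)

Pham

Ballots ranking Dube above Pham: 1 + 3 = 4.
Ballots ranking Pham above Dube: 17 − 4 = 13.
Pham wins the head-to-head 13–4.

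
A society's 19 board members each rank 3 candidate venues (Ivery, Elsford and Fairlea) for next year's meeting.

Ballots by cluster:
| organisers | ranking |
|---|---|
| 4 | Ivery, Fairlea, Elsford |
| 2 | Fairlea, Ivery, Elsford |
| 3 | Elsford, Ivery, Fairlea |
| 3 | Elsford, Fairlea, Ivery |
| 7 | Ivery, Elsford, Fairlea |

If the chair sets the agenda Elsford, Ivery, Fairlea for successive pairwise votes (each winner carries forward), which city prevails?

Ivery

Round 1: Elsford vs Ivery — 6–13, Ivery advances.
Round 2: Ivery vs Fairlea — 14–5, Ivery advances.
Ivery survives the agenda.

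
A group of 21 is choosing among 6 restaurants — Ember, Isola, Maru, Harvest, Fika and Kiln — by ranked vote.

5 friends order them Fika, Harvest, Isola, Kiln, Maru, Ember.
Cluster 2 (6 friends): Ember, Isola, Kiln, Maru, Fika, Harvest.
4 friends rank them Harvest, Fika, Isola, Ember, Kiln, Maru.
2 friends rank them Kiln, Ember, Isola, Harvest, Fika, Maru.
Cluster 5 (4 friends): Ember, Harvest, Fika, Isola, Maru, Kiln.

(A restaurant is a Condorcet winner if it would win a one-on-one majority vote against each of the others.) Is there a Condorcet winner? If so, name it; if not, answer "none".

Ember

Pairwise majorities:
Ember vs Isola: Ember, 12–9.
Ember–Maru: Ember 16–5.
Ember vs Harvest: Ember wins 12–9.
Ember vs Fika: Ember wins 12–9.
Ember vs Kiln: Ember, 14–7.
Isola vs Maru: Isola wins 21–0.
Isola–Harvest: Harvest 13–8.
Isola–Fika: Fika 13–8.
Isola vs Kiln: Isola, 19–2.
Maru vs Harvest: Harvest, 15–6.
Maru vs Fika: Fika wins 15–6.
Maru vs Kiln: Kiln, 17–4.
Harvest–Fika: Fika 11–10.
Harvest vs Kiln: Harvest, 13–8.
Fika vs Kiln: Fika wins 13–8.
Only Ember has no losses; Ember is the Condorcet winner.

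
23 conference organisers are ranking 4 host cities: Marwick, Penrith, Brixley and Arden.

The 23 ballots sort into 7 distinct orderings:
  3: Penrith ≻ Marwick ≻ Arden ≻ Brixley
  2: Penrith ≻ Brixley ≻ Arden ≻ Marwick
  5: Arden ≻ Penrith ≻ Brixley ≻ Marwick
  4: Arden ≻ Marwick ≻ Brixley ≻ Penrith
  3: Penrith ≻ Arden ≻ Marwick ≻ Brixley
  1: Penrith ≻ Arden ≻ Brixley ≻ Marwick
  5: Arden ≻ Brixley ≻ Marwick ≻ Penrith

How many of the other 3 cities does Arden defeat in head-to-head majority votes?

3

Arden against each rival (23 organisers):
Arden–Marwick: Arden 20–3.
Arden vs Penrith: Arden is ranked higher on 5+4+5 = 14 ballots, Penrith on 9. Arden wins 14–9.
Arden–Brixley: Arden 21–2.
Arden beats Marwick, Penrith, Brixley — 3 pairwise wins.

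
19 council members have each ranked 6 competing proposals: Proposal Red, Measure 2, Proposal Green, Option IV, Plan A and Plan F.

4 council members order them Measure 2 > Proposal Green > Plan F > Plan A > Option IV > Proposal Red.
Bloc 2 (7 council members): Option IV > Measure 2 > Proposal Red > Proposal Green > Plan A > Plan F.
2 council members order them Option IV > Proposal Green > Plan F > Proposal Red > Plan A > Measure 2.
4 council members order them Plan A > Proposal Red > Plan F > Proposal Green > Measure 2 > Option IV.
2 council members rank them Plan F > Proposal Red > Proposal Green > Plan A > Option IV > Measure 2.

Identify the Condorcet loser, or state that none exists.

none

Head-to-head results (19 council members):
Proposal Red vs Measure 2: Measure 2, 11–8.
Proposal Red vs Proposal Green: 13 to 6, Proposal Red.
Proposal Red vs Option IV: 6 to 13, Option IV.
Proposal Red vs Plan A: 11 to 8, Proposal Red.
Proposal Red vs Plan F: Proposal Red preferred on 7+4 = 11 ballots; Proposal Red wins 11–8.
Measure 2 vs Proposal Green: Measure 2 is ranked higher on 4+7 = 11 ballots, Proposal Green on 8. Measure 2 wins 11–8.
Measure 2 vs Option IV: Option IV, 11–8.
Measure 2 vs Plan A: Measure 2 preferred on 4+7 = 11 ballots; Measure 2 wins 11–8.
Measure 2 vs Plan F: Measure 2 preferred on 4+7 = 11 ballots; Measure 2 wins 11–8.
Proposal Green–Option IV: Proposal Green 10–9.
Proposal Green vs Plan A: 15 to 4, Proposal Green.
Proposal Green vs Plan F: Proposal Green is ranked higher on 4+7+2 = 13 ballots, Plan F on 6. Proposal Green wins 13–6.
Option IV–Plan A: Plan A 10–9.
Option IV vs Plan F: Plan F, 10–9.
Plan A vs Plan F: Plan A wins 11–8.
Every option wins at least one matchup (Proposal Red beats Proposal Green; Measure 2 beats Proposal Red; Proposal Green beats Option IV; Option IV beats Proposal Red; Plan A beats Option IV; Plan F beats Option IV), so there is no Condorcet loser.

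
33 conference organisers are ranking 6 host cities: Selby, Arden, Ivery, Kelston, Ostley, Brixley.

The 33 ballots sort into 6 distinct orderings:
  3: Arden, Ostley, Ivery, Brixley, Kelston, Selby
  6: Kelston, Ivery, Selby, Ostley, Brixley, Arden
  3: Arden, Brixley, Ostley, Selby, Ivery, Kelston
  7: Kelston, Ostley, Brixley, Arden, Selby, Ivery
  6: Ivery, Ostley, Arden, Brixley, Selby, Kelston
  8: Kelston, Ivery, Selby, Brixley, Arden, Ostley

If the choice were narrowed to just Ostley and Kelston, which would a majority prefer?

Ballots ranking Ostley above Kelston: 3 + 3 + 6 = 12.
Ballots ranking Kelston above Ostley: 33 − 12 = 21.
Kelston wins the head-to-head 21–12.

Kelston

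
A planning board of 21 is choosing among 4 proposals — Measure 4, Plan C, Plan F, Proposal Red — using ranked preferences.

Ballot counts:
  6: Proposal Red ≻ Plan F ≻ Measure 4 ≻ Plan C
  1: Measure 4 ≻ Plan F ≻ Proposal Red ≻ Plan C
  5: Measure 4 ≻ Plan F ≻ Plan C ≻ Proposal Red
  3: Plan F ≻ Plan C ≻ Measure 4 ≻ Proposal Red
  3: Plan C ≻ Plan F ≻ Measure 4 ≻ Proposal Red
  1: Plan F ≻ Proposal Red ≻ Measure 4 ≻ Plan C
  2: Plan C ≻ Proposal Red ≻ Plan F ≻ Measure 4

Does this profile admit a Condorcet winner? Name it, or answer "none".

Plan F

Head-to-head results (21 council members):
Measure 4–Plan C: Measure 4 13–8.
Measure 4–Plan F: Plan F 15–6.
Measure 4 vs Proposal Red: 12 to 9, Measure 4.
Plan C vs Plan F: Plan F wins 16–5.
Plan C–Proposal Red: Plan C 13–8.
Plan F vs Proposal Red: Plan F, 13–8.
Plan F defeats every rival head-to-head and is the Condorcet winner.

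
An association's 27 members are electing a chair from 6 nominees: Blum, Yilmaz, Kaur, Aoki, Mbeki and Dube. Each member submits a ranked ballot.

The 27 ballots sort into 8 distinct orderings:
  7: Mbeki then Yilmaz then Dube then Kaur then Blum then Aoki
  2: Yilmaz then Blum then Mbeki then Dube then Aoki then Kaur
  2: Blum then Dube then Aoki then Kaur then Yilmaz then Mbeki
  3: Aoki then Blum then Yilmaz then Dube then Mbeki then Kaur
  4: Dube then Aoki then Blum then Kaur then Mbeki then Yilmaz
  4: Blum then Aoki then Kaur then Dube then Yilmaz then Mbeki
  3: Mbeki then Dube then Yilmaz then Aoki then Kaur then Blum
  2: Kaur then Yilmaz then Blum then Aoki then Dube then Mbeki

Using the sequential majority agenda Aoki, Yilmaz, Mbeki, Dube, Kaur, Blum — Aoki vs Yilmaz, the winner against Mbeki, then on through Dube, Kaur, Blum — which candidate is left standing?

Dube

Round 1: Aoki vs Yilmaz — 13–14, Yilmaz advances.
Round 2: Yilmaz vs Mbeki — 13–14, Mbeki advances.
Round 3: Mbeki vs Dube — 12–15, Dube advances.
Round 4: Dube vs Kaur — 21–6, Dube advances.
Round 5: Dube vs Blum — 14–13, Dube advances.
Dube survives the agenda.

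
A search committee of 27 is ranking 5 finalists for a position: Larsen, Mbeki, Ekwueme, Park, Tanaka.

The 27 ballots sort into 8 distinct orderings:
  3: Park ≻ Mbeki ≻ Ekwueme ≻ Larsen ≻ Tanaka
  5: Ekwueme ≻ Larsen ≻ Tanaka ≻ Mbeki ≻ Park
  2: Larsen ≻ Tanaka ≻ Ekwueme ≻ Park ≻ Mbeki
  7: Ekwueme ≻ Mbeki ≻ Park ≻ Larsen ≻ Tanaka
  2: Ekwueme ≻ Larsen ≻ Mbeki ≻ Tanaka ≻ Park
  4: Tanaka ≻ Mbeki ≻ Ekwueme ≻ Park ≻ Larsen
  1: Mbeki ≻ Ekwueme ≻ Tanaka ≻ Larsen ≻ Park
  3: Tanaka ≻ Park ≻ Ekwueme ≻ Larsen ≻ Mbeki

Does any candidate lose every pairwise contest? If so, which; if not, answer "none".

none

Pairwise majorities:
Larsen–Mbeki: Mbeki 15–12.
Larsen vs Ekwueme: 2 for Larsen, 25 for Ekwueme — Ekwueme by 25–2.
Larsen vs Park: Park wins 17–10.
Larsen vs Tanaka: 3+5+2+7+2 = 19 for Larsen, 8 for Tanaka — Larsen by 19–8.
Mbeki vs Ekwueme: Ekwueme wins 19–8.
Mbeki vs Park: Mbeki wins 19–8.
Mbeki–Tanaka: Tanaka 14–13.
Ekwueme vs Park: Ekwueme wins 21–6.
Ekwueme vs Tanaka: Ekwueme preferred on 3+5+7+2+1 = 18 ballots; Ekwueme wins 18–9.
Park vs Tanaka: 3+7 = 10 for Park, 17 for Tanaka — Tanaka by 17–10.
Each candidate has at least one pairwise win (Larsen beats Tanaka; Mbeki beats Larsen; Ekwueme beats Larsen; Park beats Larsen; Tanaka beats Mbeki) — no Condorcet loser.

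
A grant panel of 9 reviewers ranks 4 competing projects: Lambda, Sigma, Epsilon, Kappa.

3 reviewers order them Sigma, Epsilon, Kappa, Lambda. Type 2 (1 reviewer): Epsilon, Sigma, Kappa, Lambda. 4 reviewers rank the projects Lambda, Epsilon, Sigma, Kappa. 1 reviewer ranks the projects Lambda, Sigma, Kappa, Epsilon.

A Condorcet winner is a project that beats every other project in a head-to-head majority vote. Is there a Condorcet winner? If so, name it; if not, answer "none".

Head-to-head results (9 reviewers):
Lambda vs Sigma: Lambda wins 5–4.
Lambda vs Epsilon: Lambda wins 5–4.
Lambda vs Kappa: Lambda wins 5–4.
Sigma–Epsilon: Epsilon 5–4.
Sigma vs Kappa: Sigma, 9–0.
Epsilon–Kappa: Epsilon 8–1.
Lambda beats each of Sigma, Epsilon, Kappa — Lambda is the Condorcet winner.

Lambda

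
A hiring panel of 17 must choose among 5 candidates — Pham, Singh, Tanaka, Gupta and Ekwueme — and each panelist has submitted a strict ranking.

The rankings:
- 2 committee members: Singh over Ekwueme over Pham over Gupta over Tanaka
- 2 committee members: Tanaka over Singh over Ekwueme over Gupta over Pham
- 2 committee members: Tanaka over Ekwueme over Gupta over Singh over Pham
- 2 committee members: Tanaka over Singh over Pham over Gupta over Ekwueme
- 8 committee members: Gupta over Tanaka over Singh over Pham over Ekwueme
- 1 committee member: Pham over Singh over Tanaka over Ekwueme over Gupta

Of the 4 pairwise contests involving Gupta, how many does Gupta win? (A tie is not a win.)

Gupta against each rival (17 committee members):
Gupta vs Pham: Gupta wins 12–5.
Gupta vs Singh: 2+8 = 10 for Gupta, 7 for Singh — Gupta by 10–7.
Gupta vs Tanaka: Gupta, 10–7.
Gupta vs Ekwueme: Gupta is ranked higher on 2+8 = 10 ballots, Ekwueme on 7. Gupta wins 10–7.
Gupta beats Pham, Singh, Tanaka, Ekwueme — 4 pairwise wins.

4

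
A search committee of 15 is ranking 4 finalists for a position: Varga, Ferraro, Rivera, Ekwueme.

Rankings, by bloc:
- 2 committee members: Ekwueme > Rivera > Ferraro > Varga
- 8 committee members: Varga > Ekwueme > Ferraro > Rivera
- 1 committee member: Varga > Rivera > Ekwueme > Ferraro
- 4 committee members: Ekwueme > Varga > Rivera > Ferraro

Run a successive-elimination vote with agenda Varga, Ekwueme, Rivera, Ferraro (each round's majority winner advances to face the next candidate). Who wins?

Round 1: Varga vs Ekwueme — 9–6, Varga advances.
Round 2: Varga vs Rivera — 13–2, Varga advances.
Round 3: Varga vs Ferraro — 13–2, Varga advances.
The agenda winner is Varga.

Varga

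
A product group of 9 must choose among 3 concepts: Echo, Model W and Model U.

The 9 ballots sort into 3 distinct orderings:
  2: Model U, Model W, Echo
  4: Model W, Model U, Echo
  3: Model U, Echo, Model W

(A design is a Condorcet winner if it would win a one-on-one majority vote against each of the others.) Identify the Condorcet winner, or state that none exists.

Head-to-head results (9 engineers):
Echo vs Model W: Echo preferred on 3 ballots; Model W wins 6–3.
Echo vs Model U: Model U wins 9–0.
Model W vs Model U: Model W preferred on 4 ballots; Model U wins 5–4.
Model U wins every pairwise contest, so Model U is the Condorcet winner.

Model U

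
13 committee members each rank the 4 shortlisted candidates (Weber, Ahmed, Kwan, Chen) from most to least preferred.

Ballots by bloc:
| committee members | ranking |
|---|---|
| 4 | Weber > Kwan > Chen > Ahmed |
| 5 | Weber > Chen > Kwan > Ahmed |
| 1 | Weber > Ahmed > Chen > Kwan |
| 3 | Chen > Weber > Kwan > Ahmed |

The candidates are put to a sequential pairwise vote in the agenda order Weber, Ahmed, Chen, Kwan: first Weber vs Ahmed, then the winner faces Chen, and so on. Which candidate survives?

Round 1: Weber vs Ahmed — 13–0, Weber advances.
Round 2: Weber vs Chen — 10–3, Weber advances.
Round 3: Weber vs Kwan — 13–0, Weber advances.
The agenda winner is Weber.

Weber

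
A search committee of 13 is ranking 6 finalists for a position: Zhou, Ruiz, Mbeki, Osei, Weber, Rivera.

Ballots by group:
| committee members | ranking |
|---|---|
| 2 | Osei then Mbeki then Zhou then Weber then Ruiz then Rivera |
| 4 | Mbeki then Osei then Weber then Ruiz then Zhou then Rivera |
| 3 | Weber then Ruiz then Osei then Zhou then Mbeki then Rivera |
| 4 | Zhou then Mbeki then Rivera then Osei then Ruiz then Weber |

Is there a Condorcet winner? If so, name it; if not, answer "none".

Pairwise majorities:
Zhou–Ruiz: Ruiz 7–6.
Zhou vs Mbeki: 7 to 6, Zhou.
Zhou vs Osei: 4 for Zhou, 9 for Osei — Osei by 9–4.
Zhou vs Weber: 2+4 = 6 for Zhou, 7 for Weber — Weber by 7–6.
Zhou vs Rivera: Zhou wins 13–0.
Ruiz vs Mbeki: Ruiz is ranked higher on 3 ballots, Mbeki on 10. Mbeki wins 10–3.
Ruiz vs Osei: Ruiz is ranked higher on 3 ballots, Osei on 10. Osei wins 10–3.
Ruiz–Weber: Weber 9–4.
Ruiz vs Rivera: Ruiz is ranked higher on 2+4+3 = 9 ballots, Rivera on 4. Ruiz wins 9–4.
Mbeki vs Osei: Mbeki, 8–5.
Mbeki vs Weber: Mbeki wins 10–3.
Mbeki vs Rivera: 13 to 0, Mbeki.
Osei–Weber: Osei 10–3.
Osei vs Rivera: Osei, 9–4.
Weber vs Rivera: Weber, 9–4.
Each candidate drops at least one matchup (Zhou loses to Ruiz; Ruiz loses to Mbeki; Mbeki loses to Zhou; Osei loses to Mbeki; Weber loses to Mbeki; Rivera loses to Zhou); the cycle Zhou beats Mbeki beats Ruiz beats Zhou rules out a Condorcet winner.

none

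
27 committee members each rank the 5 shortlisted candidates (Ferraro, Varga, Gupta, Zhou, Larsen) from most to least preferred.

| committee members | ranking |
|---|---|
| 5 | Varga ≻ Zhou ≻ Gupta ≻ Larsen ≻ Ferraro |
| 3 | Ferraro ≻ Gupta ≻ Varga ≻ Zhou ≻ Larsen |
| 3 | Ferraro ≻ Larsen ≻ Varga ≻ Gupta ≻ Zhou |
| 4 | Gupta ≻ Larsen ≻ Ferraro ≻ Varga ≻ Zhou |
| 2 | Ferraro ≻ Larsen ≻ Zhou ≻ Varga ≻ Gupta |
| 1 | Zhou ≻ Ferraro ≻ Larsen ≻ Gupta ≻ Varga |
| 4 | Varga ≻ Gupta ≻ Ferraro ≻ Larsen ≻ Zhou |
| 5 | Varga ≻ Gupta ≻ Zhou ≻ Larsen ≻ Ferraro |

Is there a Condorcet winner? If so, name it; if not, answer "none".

Pairwise majorities:
Ferraro vs Varga: Varga wins 14–13.
Ferraro vs Gupta: Gupta wins 18–9.
Ferraro vs Zhou: Ferraro, 16–11.
Ferraro vs Larsen: Larsen, 14–13.
Varga–Gupta: Varga 19–8.
Varga vs Zhou: Varga, 24–3.
Varga–Larsen: Varga 17–10.
Gupta–Zhou: Gupta 19–8.
Gupta–Larsen: Gupta 21–6.
Zhou–Larsen: Zhou 14–13.
Varga wins every pairwise contest, so Varga is the Condorcet winner.

Varga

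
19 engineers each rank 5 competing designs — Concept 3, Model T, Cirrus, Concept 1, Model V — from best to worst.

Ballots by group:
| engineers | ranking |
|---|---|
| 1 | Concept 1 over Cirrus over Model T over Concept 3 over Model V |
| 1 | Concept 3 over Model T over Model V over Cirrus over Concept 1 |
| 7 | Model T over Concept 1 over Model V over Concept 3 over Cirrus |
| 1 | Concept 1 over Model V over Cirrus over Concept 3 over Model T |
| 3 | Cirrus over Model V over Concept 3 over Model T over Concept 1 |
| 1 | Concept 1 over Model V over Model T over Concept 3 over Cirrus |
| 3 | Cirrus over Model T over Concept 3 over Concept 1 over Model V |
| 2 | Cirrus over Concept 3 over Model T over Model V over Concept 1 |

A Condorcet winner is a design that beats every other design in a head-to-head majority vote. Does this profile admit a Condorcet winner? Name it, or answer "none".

none

Check each pair by majority over 19 ballots:
Concept 3 vs Model T: Concept 3 is ranked higher on 1+1+3+2 = 7 ballots, Model T on 12. Model T wins 12–7.
Concept 3 vs Cirrus: 1+7+1 = 9 for Concept 3, 10 for Cirrus — Cirrus by 10–9.
Concept 3 vs Concept 1: 1+3+3+2 = 9 for Concept 3, 10 for Concept 1 — Concept 1 by 10–9.
Concept 3 vs Model V: Concept 3 is ranked higher on 1+1+3+2 = 7 ballots, Model V on 12. Model V wins 12–7.
Model T vs Cirrus: Model T preferred on 1+7+1 = 9 ballots; Cirrus wins 10–9.
Model T vs Concept 1: 16 to 3, Model T.
Model T vs Model V: 14 to 5, Model T.
Cirrus vs Concept 1: 9 to 10, Concept 1.
Cirrus vs Model V: 1+3+3+2 = 9 for Cirrus, 10 for Model V — Model V by 10–9.
Concept 1 vs Model V: 1+7+1+1+3 = 13 for Concept 1, 6 for Model V — Concept 1 by 13–6.
Every design loses at least once (Concept 3 loses to Model T; Model T loses to Cirrus; Cirrus loses to Concept 1; Concept 1 loses to Model T; Model V loses to Model T). The majority relation contains the cycle Model T beats Concept 1 beats Cirrus beats Model T, so there is no Condorcet winner.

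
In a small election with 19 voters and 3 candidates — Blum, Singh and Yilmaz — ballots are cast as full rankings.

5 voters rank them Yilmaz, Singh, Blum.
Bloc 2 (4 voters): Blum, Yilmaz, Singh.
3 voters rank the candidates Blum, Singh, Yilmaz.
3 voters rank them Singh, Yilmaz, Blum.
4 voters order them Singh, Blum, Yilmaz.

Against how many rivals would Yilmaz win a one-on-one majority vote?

Yilmaz against each rival (19 voters):
Yilmaz–Blum: Blum 11–8.
Yilmaz vs Singh: Singh wins 10–9.
Yilmaz beats no one; loses to Blum, Singh — 0 pairwise wins.

0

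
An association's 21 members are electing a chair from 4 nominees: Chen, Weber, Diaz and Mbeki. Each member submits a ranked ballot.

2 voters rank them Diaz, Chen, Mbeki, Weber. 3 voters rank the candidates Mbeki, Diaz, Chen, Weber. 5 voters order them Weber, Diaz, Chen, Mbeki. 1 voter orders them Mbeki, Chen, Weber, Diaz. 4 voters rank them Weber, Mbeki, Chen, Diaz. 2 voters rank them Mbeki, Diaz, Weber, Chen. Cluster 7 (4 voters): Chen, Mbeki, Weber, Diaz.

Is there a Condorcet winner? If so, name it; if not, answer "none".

none

Check each pair by majority over 21 ballots:
Chen–Weber: Weber 11–10.
Chen vs Diaz: Diaz wins 12–9.
Chen–Mbeki: Chen 11–10.
Weber–Diaz: Weber 14–7.
Weber–Mbeki: Mbeki 12–9.
Diaz vs Mbeki: Mbeki wins 14–7.
Every candidate loses at least once (Chen loses to Weber; Weber loses to Mbeki; Diaz loses to Weber; Mbeki loses to Chen). The majority relation contains the cycle Chen → Mbeki → Weber → Chen, so there is no Condorcet winner.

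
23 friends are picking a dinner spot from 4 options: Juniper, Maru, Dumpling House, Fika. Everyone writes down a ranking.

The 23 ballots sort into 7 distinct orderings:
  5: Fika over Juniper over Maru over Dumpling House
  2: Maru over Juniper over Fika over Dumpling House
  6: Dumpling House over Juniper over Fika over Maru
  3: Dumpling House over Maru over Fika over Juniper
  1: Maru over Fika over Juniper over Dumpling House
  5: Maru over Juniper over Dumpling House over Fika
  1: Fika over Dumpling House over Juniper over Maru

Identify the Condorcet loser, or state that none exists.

Head-to-head results (23 friends):
Juniper vs Maru: Juniper, 12–11.
Juniper vs Dumpling House: Juniper wins 13–10.
Juniper vs Fika: 13 to 10, Juniper.
Maru vs Dumpling House: 13 to 10, Maru.
Maru vs Fika: Fika wins 12–11.
Dumpling House–Fika: Dumpling House 14–9.
Each restaurant has at least one pairwise win (Juniper beats Maru; Maru beats Dumpling House; Dumpling House beats Fika; Fika beats Maru) — no Condorcet loser.

none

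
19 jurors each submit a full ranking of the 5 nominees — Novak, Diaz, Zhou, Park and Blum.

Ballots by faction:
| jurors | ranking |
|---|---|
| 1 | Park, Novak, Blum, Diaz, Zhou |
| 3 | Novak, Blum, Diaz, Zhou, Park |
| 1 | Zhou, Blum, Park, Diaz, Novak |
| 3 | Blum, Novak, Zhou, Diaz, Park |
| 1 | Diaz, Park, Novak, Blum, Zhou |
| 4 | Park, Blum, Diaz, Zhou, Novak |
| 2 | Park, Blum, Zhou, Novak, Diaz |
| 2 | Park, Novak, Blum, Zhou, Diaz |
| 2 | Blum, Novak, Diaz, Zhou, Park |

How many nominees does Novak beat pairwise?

Novak against each rival (19 jurors):
Novak vs Diaz: Novak wins 13–6.
Novak vs Zhou: Novak wins 12–7.
Novak vs Park: Novak is ranked higher on 3+3+2 = 8 ballots, Park on 11. Park wins 11–8.
Novak–Blum: Blum 12–7.
Novak beats Diaz, Zhou; loses to Park, Blum — 2 pairwise wins.

2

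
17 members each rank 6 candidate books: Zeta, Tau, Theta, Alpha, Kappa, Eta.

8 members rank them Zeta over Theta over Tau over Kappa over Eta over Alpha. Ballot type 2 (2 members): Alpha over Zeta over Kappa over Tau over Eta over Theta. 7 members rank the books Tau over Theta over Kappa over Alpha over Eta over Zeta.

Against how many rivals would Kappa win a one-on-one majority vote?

Kappa against each rival (17 members):
Kappa vs Zeta: Kappa is ranked higher on 7 ballots, Zeta on 10. Zeta wins 10–7.
Kappa vs Tau: 2 to 15, Tau.
Kappa–Theta: Theta 15–2.
Kappa vs Alpha: Kappa wins 15–2.
Kappa vs Eta: Kappa, 17–0.
Kappa beats Alpha, Eta; loses to Zeta, Tau, Theta — 2 pairwise wins.

2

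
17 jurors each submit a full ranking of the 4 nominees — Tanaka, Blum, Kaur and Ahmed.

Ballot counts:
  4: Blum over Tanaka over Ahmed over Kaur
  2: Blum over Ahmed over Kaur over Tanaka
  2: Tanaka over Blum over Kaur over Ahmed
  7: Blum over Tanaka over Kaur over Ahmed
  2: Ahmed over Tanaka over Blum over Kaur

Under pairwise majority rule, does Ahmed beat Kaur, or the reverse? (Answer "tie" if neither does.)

Ballots ranking Ahmed above Kaur: 4 + 2 + 2 = 8.
Ballots ranking Kaur above Ahmed: 17 − 8 = 9.
Kaur wins the head-to-head 9–8.

Kaur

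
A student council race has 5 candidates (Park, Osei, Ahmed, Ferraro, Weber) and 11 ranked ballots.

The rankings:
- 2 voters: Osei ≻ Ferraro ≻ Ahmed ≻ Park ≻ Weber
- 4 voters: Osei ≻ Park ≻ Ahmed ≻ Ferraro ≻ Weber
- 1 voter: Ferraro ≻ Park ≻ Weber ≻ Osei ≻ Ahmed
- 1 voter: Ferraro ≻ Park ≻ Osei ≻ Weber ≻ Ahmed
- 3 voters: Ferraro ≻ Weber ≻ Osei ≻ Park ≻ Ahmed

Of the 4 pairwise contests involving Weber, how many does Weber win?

Weber against each rival (11 voters):
Weber vs Park: Park wins 8–3.
Weber vs Osei: Weber preferred on 1+3 = 4 ballots; Osei wins 7–4.
Weber vs Ahmed: 1+1+3 = 5 for Weber, 6 for Ahmed — Ahmed by 6–5.
Weber vs Ferraro: Weber preferred on 0 ballots; Ferraro wins 11–0.
Weber beats no one; loses to Park, Osei, Ahmed, Ferraro — 0 pairwise wins.

0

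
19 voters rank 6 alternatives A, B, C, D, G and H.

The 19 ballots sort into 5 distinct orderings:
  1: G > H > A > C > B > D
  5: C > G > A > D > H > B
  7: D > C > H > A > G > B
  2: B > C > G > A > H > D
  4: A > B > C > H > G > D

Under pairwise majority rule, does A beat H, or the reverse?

A

Ballots ranking A above H: 5 + 2 + 4 = 11.
Ballots ranking H above A: 19 − 11 = 8.
A wins the head-to-head 11–8.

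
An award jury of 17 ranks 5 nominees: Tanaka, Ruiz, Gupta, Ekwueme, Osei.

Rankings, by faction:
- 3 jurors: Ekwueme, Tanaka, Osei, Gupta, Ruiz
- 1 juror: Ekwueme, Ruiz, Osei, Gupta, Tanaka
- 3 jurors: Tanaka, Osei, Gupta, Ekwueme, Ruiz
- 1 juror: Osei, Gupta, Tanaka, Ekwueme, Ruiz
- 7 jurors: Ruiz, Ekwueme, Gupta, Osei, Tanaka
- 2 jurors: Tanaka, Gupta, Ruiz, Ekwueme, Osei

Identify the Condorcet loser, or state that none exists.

Pairwise majorities:
Tanaka vs Ruiz: Tanaka wins 9–8.
Tanaka vs Gupta: Gupta, 9–8.
Tanaka vs Ekwueme: Ekwueme wins 11–6.
Tanaka vs Osei: Osei, 9–8.
Ruiz–Gupta: Gupta 9–8.
Ruiz vs Ekwueme: Ruiz is ranked higher on 7+2 = 9 ballots, Ekwueme on 8. Ruiz wins 9–8.
Ruiz–Osei: Ruiz 10–7.
Gupta–Ekwueme: Ekwueme 11–6.
Gupta–Osei: Gupta 9–8.
Ekwueme vs Osei: Ekwueme, 13–4.
No nominee is winless: Tanaka beats Ruiz; Ruiz beats Ekwueme; Gupta beats Tanaka; Ekwueme beats Tanaka; Osei beats Tanaka. There is no Condorcet loser.

none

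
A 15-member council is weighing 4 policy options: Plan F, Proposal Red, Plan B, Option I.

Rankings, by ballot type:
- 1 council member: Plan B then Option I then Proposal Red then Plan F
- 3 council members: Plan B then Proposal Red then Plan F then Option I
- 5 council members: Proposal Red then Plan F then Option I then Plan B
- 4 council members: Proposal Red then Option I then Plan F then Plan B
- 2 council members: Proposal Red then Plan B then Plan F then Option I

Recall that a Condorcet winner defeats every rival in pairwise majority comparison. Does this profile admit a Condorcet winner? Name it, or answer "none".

Proposal Red

Pairwise majorities:
Plan F vs Proposal Red: 0 to 15, Proposal Red.
Plan F vs Plan B: 9 to 6, Plan F.
Plan F vs Option I: Plan F preferred on 3+5+2 = 10 ballots; Plan F wins 10–5.
Proposal Red vs Plan B: Proposal Red preferred on 5+4+2 = 11 ballots; Proposal Red wins 11–4.
Proposal Red vs Option I: 3+5+4+2 = 14 for Proposal Red, 1 for Option I — Proposal Red by 14–1.
Plan B vs Option I: Plan B is ranked higher on 1+3+2 = 6 ballots, Option I on 9. Option I wins 9–6.
Only Proposal Red has no losses; Proposal Red is the Condorcet winner.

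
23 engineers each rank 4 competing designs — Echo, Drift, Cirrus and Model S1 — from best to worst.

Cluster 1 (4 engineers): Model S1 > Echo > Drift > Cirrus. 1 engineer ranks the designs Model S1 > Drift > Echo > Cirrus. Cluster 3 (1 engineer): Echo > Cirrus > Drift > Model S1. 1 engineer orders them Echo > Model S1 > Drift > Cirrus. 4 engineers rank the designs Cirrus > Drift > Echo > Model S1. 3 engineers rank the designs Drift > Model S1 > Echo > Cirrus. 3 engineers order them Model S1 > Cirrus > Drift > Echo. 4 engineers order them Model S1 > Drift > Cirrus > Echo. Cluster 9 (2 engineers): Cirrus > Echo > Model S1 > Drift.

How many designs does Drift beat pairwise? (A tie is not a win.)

Drift against each rival (23 engineers):
Drift vs Echo: 1+4+3+3+4 = 15 for Drift, 8 for Echo — Drift by 15–8.
Drift–Cirrus: Drift 13–10.
Drift vs Model S1: Model S1 wins 15–8.
Drift beats Echo, Cirrus; loses to Model S1 — 2 pairwise wins.

2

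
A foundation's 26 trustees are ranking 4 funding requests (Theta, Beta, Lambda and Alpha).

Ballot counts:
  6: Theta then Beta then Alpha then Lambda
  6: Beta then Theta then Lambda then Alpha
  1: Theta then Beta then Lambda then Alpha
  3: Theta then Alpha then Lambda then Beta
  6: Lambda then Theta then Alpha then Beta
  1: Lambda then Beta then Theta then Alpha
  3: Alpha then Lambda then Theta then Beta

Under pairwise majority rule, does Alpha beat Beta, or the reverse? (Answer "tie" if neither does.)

Ballots ranking Alpha above Beta: 3 + 6 + 3 = 12.
Ballots ranking Beta above Alpha: 26 − 12 = 14.
Beta wins the head-to-head 14–12.

Beta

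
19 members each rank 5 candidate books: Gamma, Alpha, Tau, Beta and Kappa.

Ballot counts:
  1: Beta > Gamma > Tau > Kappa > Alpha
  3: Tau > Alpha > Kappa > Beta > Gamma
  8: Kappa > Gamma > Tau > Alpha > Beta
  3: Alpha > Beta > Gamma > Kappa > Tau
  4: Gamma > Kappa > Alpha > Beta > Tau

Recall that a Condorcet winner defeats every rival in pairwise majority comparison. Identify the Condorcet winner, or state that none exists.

Check each pair by majority over 19 ballots:
Gamma vs Alpha: Gamma, 13–6.
Gamma vs Tau: Gamma is ranked higher on 1+8+3+4 = 16 ballots, Tau on 3. Gamma wins 16–3.
Gamma vs Beta: 12 to 7, Gamma.
Gamma vs Kappa: Kappa, 11–8.
Alpha–Tau: Tau 12–7.
Alpha vs Beta: Alpha, 18–1.
Alpha vs Kappa: Kappa wins 13–6.
Tau vs Beta: 3+8 = 11 for Tau, 8 for Beta — Tau by 11–8.
Tau vs Kappa: Kappa, 15–4.
Beta vs Kappa: Kappa, 15–4.
Only Kappa has no losses; Kappa is the Condorcet winner.

Kappa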